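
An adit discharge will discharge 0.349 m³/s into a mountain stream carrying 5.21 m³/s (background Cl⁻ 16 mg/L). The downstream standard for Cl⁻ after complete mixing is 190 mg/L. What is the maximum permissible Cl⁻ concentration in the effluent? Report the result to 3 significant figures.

At the limit, (Qr·Cr + Qe·Cₑ)/(Qr + Qe) = 190:
Cₑ = (5.559·190 − 5.210·16.00) / 0.3490 = 2788 mg/L.

2790 mg/L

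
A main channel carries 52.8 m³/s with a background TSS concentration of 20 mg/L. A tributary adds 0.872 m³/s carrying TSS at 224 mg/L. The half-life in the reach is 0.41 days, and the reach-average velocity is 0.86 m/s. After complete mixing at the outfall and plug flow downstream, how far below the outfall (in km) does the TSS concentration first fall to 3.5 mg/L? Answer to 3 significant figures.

Mixed concentration C = ΣQC/ΣQ = (52.80·20.00 + 0.8720·224.0) / 53.67 = 1251/53.67 = 23.31 mg/L.
Half-life 0.41 d → k = ln 2 / 0.41 = 1.691 d⁻¹.
Set 23.31·exp(−k·t) = 3.5 → t = ln(23.31/3.5)/k = 96910 s = 26.92 h.
Distance = v·t = 0.86·96910 = 83340 m = 83.34 km.

83.3 km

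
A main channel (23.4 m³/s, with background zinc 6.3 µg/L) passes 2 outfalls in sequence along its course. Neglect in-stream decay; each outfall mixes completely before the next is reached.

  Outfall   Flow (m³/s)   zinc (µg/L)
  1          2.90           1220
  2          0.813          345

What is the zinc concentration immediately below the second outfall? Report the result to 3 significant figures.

146 µg/L

Outfall 1: combined Q = 26.30 m³/s; C = (23.40·6.300 + 2.900·1220)/26.30 = 140.1 µg/L.
Outfall 2: combined Q = 27.11 m³/s; C = (26.30·140.1 + 0.8130·345.0)/27.11 = 146.3 µg/L.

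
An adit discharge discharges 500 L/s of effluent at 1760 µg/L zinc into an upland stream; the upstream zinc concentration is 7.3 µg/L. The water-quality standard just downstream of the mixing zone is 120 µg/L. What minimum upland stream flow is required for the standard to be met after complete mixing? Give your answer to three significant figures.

7280 L/s

Set C_mix = 120: (Q·7.300 + 500.0·1760) / (Q + 500.0) = 120
→ Q = 500.0·(1760 − 120)/(120 − 7.300) = 7276 L/s.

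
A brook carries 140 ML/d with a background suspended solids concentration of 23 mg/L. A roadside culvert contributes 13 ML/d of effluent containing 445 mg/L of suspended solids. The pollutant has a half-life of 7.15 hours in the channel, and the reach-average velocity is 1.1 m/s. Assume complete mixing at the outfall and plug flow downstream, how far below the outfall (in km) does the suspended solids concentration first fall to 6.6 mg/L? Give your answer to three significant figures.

89.4 km

Conservation of mass: C = (140.0·23.00 + 13.00·445.0) / 153.0 = 9005/153.0 = 58.86 mg/L.
Half-life 7.15 h → k = ln 2 / 7.15 = 0.09694 h⁻¹ = 2.327 d⁻¹.
Set 58.86·exp(−k·t) = 6.6 → t = ln(58.86/6.6)/k = 81250 s = 22.57 h.
Distance = v·t = 1.1·81250 = 89380 m = 89.38 km.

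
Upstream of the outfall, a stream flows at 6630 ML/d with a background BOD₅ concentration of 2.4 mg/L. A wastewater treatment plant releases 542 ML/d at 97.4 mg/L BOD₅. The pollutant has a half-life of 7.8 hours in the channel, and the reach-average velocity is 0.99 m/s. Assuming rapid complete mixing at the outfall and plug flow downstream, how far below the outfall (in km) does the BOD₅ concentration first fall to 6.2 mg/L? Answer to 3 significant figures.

17.4 km

Conservation of mass: C = (6630·2.400 + 542.0·97.40) / 7172 = 68700/7172 = 9.579 mg/L.
Half-life 7.8 h → k = ln 2 / 7.8 = 0.08887 h⁻¹ = 2.133 d⁻¹.
Set 9.579·exp(−k·t) = 6.2 → t = ln(9.579/6.2)/k = 17620 s = 4.896 h.
Distance = v·t = 0.99·17620 = 17450 m = 17.45 km.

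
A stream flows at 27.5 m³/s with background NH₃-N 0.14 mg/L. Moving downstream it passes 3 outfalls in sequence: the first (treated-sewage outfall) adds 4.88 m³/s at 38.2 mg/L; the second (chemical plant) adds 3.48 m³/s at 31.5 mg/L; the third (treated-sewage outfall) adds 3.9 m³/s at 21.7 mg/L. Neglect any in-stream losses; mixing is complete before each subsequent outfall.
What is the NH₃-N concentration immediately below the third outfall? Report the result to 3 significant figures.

Below outfall 1: Q → 32.38 m³/s, C = (27.50·0.1400 + 4.880·38.20)/32.38 = 5.876 mg/L.
Below outfall 2: Q → 35.86 m³/s, C = (32.38·5.876 + 3.480·31.50)/35.86 = 8.363 mg/L.
Below outfall 3: Q → 39.76 m³/s, C = (35.86·8.363 + 3.900·21.70)/39.76 = 9.671 mg/L.

9.67 mg/L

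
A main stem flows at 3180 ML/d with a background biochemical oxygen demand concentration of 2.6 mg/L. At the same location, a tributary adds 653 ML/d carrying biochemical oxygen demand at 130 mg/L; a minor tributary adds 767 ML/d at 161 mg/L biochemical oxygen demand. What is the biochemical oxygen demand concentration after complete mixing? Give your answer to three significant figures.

Conservation of mass: C = (3180·2.600 + 653.0·130.0 + 767.0·161.0) / 4600 = 216600/4600 = 47.10 mg/L.

47.1 mg/L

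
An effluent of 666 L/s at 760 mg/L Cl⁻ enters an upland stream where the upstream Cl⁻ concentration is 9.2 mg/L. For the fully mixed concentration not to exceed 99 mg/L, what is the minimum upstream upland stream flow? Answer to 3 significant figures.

Set C_mix = 99: (Q·9.200 + 666.0·760.0) / (Q + 666.0) = 99
→ Q = 666.0·(760.0 − 99)/(99 − 9.200) = 4902 L/s.

4900 L/s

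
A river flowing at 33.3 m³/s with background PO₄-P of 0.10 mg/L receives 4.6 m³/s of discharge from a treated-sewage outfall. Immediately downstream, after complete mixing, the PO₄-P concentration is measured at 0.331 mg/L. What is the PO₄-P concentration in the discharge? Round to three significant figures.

2.00 mg/L

Mass balance: 33.30·0.1000 + 4.600·Cₑ = 37.90·0.3310
→ Cₑ = (37.90·0.3310 − 33.30·0.1000) / 4.600 = 2.003 mg/L.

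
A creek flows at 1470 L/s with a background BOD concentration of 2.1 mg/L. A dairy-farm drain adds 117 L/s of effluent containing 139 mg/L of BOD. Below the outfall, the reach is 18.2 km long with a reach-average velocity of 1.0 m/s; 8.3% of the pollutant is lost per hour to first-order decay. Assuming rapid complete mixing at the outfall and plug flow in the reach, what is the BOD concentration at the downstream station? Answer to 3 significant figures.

Conservation of mass: C = (1470·2.100 + 117.0·139.0) / 1587 = 19350/1587 = 12.19 mg/L.
Travel time t = 18.2·1000 / 1.0 = 18200 s = 5.056 h.
8.3%/h lost → k = −ln(1 − 0.083) = 0.08665 h⁻¹.
Decay over the reach: 12.19·exp(−kt) = 12.19·0.6453 = 7.868 mg/L.

7.87 mg/L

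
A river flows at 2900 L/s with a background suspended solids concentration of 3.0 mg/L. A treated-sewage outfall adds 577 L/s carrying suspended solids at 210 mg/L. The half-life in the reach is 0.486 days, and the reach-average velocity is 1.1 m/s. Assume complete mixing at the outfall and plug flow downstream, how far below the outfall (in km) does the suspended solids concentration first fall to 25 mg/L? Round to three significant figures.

26.8 km

After mixing, C = (2900·3.000 + 577.0·210.0) / 3477 = 129900/3477 = 37.35 mg/L.
Half-life 0.486 d → k = ln 2 / 0.486 = 1.426 d⁻¹.
Set 37.35·exp(−k·t) = 25 → t = ln(37.35/25)/k = 24320 s = 6.756 h.
Distance = v·t = 1.1·24320 = 26750 m = 26.75 km.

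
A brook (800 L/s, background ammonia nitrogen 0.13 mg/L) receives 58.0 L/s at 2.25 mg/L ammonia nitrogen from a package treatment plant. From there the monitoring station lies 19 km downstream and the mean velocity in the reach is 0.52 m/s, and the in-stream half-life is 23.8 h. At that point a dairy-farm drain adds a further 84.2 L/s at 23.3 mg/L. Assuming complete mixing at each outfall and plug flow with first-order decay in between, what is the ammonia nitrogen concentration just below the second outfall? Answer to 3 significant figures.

Mixed concentration C = ΣQC/ΣQ = (800.0·0.1300 + 58.00·2.250) / 858.0 = 234.5/858.0 = 0.2733 mg/L; combined flow 858.0 L/s.
Travel time t = 19·1000 / 0.52 = 36540 s = 10.15 h.
Half-life 23.8 h → k = ln 2 / 23.8 = 0.02912 h⁻¹ = 0.6990 d⁻¹.
Decay over the reach: 0.2733·exp(−kt) = 0.2733·0.7441 = 0.2034 mg/L.
At the second outfall, C = (858.0·0.2034 + 84.20·23.30) / (858.0 + 84.20) = 2.267 mg/L.

2.27 mg/L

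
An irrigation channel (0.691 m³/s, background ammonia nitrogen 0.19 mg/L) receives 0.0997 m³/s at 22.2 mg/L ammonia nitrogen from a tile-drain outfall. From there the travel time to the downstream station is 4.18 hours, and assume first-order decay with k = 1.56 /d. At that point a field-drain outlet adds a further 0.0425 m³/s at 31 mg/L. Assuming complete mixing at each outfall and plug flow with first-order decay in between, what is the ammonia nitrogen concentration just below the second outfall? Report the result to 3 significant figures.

Flow-weighted average: C = (0.6910·0.1900 + 0.09970·22.20) / 0.7907 = 2.345/0.7907 = 2.965 mg/L; combined flow 0.7907 m³/s.
Applying C = C₀e^(−kt): 2.965 × 0.7621 = 2.260 mg/L.
Second outfall: C = (0.7907·2.260 + 0.04250·31.00)/0.8332 = 3.726 mg/L.

3.73 mg/L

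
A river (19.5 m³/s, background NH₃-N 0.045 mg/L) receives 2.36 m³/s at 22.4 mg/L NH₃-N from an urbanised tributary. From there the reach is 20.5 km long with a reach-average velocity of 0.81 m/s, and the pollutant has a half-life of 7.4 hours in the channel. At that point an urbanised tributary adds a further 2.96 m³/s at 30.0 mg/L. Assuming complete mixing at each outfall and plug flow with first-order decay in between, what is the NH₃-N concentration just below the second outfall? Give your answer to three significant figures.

4.70 mg/L

Flow-weighted average: C = (19.50·0.04500 + 2.360·22.40) / 21.86 = 53.74/21.86 = 2.458 mg/L; combined flow 21.86 m³/s.
Travel time t = 20.5·1000 / 0.81 = 25310 s = 7.030 h.
Half-life 7.4 h → k = ln 2 / 7.4 = 0.09367 h⁻¹ = 2.248 d⁻¹.
First-order decay: C = 2.458·exp(−k·t) = 2.458·0.5176 = 1.273 mg/L.
Second outfall: C = (21.86·1.273 + 2.960·30.00)/24.82 = 4.699 mg/L.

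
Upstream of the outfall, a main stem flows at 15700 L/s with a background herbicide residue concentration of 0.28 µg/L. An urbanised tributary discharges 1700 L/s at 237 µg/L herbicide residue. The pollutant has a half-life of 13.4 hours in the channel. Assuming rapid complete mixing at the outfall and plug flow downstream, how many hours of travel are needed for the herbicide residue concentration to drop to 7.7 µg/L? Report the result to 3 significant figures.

After mixing, C = (15700·0.2800 + 1700·237.0) / 17400 = 407300/17400 = 23.41 µg/L.
Half-life 13.4 h → k = ln 2 / 13.4 = 0.05173 h⁻¹ = 1.241 d⁻¹.
23.41·exp(−k·t) = 7.7 → t = ln(23.41/7.7)/k = 77380 s = 21.49 h.

21.5 h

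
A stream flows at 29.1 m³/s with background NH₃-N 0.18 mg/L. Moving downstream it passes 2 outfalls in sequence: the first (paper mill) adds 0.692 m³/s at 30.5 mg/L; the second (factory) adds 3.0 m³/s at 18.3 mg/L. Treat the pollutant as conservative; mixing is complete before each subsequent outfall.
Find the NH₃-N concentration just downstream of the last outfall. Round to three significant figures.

Outfall 1: combined Q = 29.79 m³/s; C = (29.10·0.1800 + 0.6920·30.50)/29.79 = 0.8843 mg/L.
Outfall 2: combined Q = 32.79 m³/s; C = (29.79·0.8843 + 3.000·18.30)/32.79 = 2.478 mg/L.

2.48 mg/L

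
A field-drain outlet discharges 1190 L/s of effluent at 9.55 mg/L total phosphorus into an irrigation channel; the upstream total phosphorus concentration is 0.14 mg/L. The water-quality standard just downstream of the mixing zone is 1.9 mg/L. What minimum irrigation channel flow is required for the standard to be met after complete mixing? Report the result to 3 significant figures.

Set C_mix = 1.9: (Q·0.1400 + 1190·9.550) / (Q + 1190) = 1.9
→ Q = 1190·(9.550 − 1.9)/(1.9 − 0.1400) = 5172 L/s.

5170 L/s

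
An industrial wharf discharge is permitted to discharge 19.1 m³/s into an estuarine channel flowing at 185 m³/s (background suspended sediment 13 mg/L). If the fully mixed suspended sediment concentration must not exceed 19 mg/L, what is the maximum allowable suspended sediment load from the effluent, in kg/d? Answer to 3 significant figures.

Mass balance at the limit: 185.0·13.00 + 19.10·Cₑ = 204.1·19 → Cₑ = 77.12 mg/L.
Load = 19.10 m³/s × 77.12 g/m³ × 86 400 s/d = 127300 kg/d.

127000 kg/d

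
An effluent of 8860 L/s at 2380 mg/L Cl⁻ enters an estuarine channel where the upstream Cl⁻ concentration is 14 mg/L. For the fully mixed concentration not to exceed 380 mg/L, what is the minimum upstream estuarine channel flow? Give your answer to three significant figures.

Set C_mix = 380: (Q·14.00 + 8860·2380) / (Q + 8860) = 380
→ Q = 8860·(2380 − 380)/(380 − 14.00) = 48420 L/s.

48400 L/s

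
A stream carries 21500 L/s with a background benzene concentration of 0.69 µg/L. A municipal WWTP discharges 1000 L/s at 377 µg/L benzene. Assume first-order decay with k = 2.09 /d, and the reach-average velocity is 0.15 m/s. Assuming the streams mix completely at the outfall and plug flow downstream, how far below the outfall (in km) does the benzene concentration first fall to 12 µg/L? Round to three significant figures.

After mixing, C = (21500·0.6900 + 1000·377.0) / 22500 = 391800/22500 = 17.41 µg/L.
Set 17.41·exp(−k·t) = 12 → t = ln(17.41/12)/k = 15400 s = 4.277 h.
Distance = v·t = 0.15·15400 = 2309 m = 2.309 km.

2.31 km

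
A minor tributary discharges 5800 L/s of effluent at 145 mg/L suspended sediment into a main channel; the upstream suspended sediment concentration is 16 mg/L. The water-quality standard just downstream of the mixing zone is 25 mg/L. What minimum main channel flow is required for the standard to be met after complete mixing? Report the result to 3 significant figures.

77300 L/s

Set C_mix = 25: (Q·16.00 + 5800·145.0) / (Q + 5800) = 25
→ Q = 5800·(145.0 − 25)/(25 − 16.00) = 77330 L/s.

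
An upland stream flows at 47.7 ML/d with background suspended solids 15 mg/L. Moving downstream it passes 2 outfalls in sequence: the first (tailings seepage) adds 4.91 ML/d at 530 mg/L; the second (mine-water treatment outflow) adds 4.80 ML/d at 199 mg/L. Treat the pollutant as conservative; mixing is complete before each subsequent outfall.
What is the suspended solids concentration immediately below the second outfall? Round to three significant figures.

74.4 mg/L

Below outfall 1: Q → 52.61 ML/d, C = (47.70·15.00 + 4.910·530.0)/52.61 = 63.06 mg/L.
Below outfall 2: Q → 57.41 ML/d, C = (52.61·63.06 + 4.800·199.0)/57.41 = 74.43 mg/L.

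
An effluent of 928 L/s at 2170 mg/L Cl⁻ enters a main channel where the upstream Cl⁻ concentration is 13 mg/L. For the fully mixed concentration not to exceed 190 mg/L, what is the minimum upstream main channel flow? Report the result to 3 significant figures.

Set C_mix = 190: (Q·13.00 + 928.0·2170) / (Q + 928.0) = 190
→ Q = 928.0·(2170 − 190)/(190 − 13.00) = 10380 L/s.

10400 L/s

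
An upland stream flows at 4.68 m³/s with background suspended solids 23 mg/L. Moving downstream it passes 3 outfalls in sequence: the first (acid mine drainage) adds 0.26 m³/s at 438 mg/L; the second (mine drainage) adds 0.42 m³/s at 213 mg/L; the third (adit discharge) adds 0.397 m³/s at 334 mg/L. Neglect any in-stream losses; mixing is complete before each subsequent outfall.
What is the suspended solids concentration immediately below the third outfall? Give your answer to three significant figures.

After outfall 1: Q = 4.680 + 0.2600 = 4.940 m³/s; C = (4.680·23.00 + 0.2600·438.0)/4.940 = 44.84 mg/L.
After outfall 2: Q = 4.940 + 0.4200 = 5.360 m³/s; C = (4.940·44.84 + 0.4200·213.0)/5.360 = 58.02 mg/L.
After outfall 3: Q = 5.360 + 0.3970 = 5.757 m³/s; C = (5.360·58.02 + 0.3970·334.0)/5.757 = 77.05 mg/L.

77.1 mg/L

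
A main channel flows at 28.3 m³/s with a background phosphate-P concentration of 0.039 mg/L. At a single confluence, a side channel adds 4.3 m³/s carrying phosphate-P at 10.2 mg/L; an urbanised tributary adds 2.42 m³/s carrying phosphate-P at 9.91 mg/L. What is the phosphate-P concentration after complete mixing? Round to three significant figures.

Mass balance: C = (28.30·0.03900 + 4.300·10.20 + 2.420·9.910) / 35.02 = 68.95/35.02 = 1.969 mg/L.

1.97 mg/L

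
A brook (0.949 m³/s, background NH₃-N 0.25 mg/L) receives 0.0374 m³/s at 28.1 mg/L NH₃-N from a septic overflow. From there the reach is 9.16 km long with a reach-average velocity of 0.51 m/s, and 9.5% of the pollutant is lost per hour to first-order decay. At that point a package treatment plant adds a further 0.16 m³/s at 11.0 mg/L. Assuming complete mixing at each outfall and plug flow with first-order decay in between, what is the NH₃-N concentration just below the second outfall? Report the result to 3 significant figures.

After mixing, C = (0.9490·0.2500 + 0.03740·28.10) / 0.9864 = 1.288/0.9864 = 1.306 mg/L; combined flow 0.9864 m³/s.
Travel time t = 9.16·1000 / 0.51 = 17960 s = 4.989 h.
9.5%/h lost → k = −ln(1 − 0.095) = 0.09982 h⁻¹.
Decay over the reach: 1.306·exp(−kt) = 1.306·0.6077 = 0.7937 mg/L.
Second outfall: C = (0.9864·0.7937 + 0.1600·11.00)/1.146 = 2.218 mg/L.

2.22 mg/L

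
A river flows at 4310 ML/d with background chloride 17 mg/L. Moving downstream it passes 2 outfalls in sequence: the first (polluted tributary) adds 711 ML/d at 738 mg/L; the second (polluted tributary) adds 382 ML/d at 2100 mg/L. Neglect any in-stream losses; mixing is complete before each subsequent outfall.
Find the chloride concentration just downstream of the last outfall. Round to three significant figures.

259 mg/L

Outfall 1: combined Q = 5021 ML/d; C = (4310·17.00 + 711.0·738.0)/5021 = 119.1 mg/L.
Outfall 2: combined Q = 5403 ML/d; C = (5021·119.1 + 382.0·2100)/5403 = 259.2 mg/L.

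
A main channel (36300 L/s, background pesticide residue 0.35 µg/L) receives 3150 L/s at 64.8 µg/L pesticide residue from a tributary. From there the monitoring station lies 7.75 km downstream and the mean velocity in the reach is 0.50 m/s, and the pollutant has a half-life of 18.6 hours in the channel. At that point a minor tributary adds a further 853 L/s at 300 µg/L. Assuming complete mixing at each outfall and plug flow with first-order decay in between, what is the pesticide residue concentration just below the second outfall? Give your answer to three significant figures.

10.9 µg/L

Conservation of mass: C = (36300·0.3500 + 3150·64.80) / 39450 = 216800/39450 = 5.496 µg/L; combined flow 39450 L/s.
Travel time t = 7.75·1000 / 0.50 = 15500 s = 4.306 h.
Half-life 18.6 h → k = ln 2 / 18.6 = 0.03727 h⁻¹ = 0.8944 d⁻¹.
Applying C = C₀e^(−kt): 5.496 × 0.8518 = 4.681 µg/L.
Second outfall: C = (39450·4.681 + 853.0·300.0)/40300 = 10.93 µg/L.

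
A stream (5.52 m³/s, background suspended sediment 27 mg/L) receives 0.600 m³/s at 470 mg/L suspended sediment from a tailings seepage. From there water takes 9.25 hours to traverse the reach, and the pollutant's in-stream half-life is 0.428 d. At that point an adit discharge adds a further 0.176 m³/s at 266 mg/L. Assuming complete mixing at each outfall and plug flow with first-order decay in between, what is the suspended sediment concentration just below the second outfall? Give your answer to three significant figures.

44.1 mg/L

After mixing, C = (5.520·27.00 + 0.6000·470.0) / 6.120 = 431.0/6.120 = 70.43 mg/L; combined flow 6.120 m³/s.
Half-life 0.428 d → k = ln 2 / 0.428 = 1.620 d⁻¹.
After decay, C = 70.43 × e^(−kt) = 70.43 × 0.5357 = 37.73 mg/L.
Second outfall: C = (6.120·37.73 + 0.1760·266.0)/6.296 = 44.11 mg/L.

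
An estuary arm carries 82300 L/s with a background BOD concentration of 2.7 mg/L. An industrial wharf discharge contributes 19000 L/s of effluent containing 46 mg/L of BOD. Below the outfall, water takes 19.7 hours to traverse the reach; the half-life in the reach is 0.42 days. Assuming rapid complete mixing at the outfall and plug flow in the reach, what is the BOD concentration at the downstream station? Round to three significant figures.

After mixing, C = (82300·2.700 + 19000·46.00) / 101300 = 1096000/101300 = 10.82 mg/L.
Half-life 0.42 d → k = ln 2 / 0.42 = 1.650 d⁻¹.
After decay, C = 10.82 × e^(−kt) = 10.82 × 0.2580 = 2.792 mg/L.

2.79 mg/L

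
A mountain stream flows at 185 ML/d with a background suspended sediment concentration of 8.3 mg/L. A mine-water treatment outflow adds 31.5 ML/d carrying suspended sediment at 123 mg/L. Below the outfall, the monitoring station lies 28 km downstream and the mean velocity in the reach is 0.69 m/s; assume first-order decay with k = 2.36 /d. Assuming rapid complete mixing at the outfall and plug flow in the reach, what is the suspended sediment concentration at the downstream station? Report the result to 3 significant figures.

Mixed concentration C = ΣQC/ΣQ = (185.0·8.300 + 31.50·123.0) / 216.5 = 5410/216.5 = 24.99 mg/L.
Travel time t = 28·1000 / 0.69 = 40580 s = 11.27 h.
After decay, C = 24.99 × e^(−kt) = 24.99 × 0.3301 = 8.248 mg/L.

8.25 mg/L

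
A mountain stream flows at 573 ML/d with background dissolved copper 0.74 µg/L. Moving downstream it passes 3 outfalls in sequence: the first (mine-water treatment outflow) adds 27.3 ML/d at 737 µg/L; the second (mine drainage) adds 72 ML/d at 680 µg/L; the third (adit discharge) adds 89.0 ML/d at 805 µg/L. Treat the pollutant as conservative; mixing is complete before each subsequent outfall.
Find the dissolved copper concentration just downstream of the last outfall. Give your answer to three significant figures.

185 µg/L

Below outfall 1: Q → 600.3 ML/d, C = (573.0·0.7400 + 27.30·737.0)/600.3 = 34.22 µg/L.
Below outfall 2: Q → 672.3 ML/d, C = (600.3·34.22 + 72.00·680.0)/672.3 = 103.4 µg/L.
Below outfall 3: Q → 761.3 ML/d, C = (672.3·103.4 + 89.00·805.0)/761.3 = 185.4 µg/L.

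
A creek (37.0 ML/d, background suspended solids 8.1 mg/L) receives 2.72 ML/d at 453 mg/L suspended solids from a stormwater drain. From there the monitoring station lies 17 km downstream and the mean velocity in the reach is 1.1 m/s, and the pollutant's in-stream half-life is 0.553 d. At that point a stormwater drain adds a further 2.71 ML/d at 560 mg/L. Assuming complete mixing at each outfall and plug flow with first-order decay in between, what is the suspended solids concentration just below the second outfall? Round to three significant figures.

Mass balance: C = (37.00·8.100 + 2.720·453.0) / 39.72 = 1532/39.72 = 38.57 mg/L; combined flow 39.72 ML/d.
Travel time t = 17·1000 / 1.1 = 15450 s = 4.293 h.
Half-life 0.553 d → k = ln 2 / 0.553 = 1.253 d⁻¹.
Applying C = C₀e^(−kt): 38.57 × 0.7992 = 30.82 mg/L.
Second outfall: C = (39.72·30.82 + 2.710·560.0)/42.43 = 64.62 mg/L.

64.6 mg/L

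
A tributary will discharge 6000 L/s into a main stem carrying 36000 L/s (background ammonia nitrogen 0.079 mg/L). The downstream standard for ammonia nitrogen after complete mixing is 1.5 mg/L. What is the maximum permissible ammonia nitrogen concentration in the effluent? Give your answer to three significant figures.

10.0 mg/L

At the limit, (Qr·Cr + Qe·Cₑ)/(Qr + Qe) = 1.5:
Cₑ = (42000·1.5 − 36000·0.07900) / 6000 = 10.03 mg/L.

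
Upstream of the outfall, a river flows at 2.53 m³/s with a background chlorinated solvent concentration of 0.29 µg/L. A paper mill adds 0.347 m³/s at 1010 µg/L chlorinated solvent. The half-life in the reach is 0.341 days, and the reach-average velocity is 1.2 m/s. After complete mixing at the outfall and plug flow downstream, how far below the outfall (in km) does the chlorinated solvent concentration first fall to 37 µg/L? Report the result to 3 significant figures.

60.9 km

Mass balance: C = (2.530·0.2900 + 0.3470·1010) / 2.877 = 351.2/2.877 = 122.1 µg/L.
Half-life 0.341 d → k = ln 2 / 0.341 = 2.033 d⁻¹.
Set 122.1·exp(−k·t) = 37 → t = ln(122.1/37)/k = 50740 s = 14.09 h.
Distance = v·t = 1.2·50740 = 60890 m = 60.89 km.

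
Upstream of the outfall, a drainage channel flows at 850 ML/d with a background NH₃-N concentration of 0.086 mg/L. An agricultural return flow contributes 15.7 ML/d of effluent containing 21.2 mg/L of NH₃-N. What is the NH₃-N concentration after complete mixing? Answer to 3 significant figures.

0.469 mg/L

Mass balance: C = (850.0·0.08600 + 15.70·21.20) / 865.7 = 405.9/865.7 = 0.4689 mg/L.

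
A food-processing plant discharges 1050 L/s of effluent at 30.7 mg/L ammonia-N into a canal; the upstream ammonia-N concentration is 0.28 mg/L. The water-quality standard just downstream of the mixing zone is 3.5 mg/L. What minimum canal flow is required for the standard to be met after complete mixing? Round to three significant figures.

8870 L/s

Set C_mix = 3.5: (Q·0.2800 + 1050·30.70) / (Q + 1050) = 3.5
→ Q = 1050·(30.70 − 3.5)/(3.5 − 0.2800) = 8870 L/s.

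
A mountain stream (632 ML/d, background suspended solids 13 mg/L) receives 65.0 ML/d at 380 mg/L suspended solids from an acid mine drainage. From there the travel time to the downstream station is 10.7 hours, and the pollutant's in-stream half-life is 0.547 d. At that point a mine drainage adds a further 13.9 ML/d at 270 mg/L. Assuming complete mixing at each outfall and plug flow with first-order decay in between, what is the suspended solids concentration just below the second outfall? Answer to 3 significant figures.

Flow-weighted average: C = (632.0·13.00 + 65.00·380.0) / 697.0 = 32920/697.0 = 47.23 mg/L; combined flow 697.0 ML/d.
Half-life 0.547 d → k = ln 2 / 0.547 = 1.267 d⁻¹.
Applying C = C₀e^(−kt): 47.23 × 0.5684 = 26.84 mg/L.
Second outfall: C = (697.0·26.84 + 13.90·270.0)/710.9 = 31.60 mg/L.

31.6 mg/L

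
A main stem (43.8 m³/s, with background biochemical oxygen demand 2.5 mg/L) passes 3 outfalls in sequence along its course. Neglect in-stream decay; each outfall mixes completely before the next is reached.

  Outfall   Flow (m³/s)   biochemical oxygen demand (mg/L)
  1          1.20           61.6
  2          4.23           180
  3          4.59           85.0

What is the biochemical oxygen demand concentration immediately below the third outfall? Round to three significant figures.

24.8 mg/L

Below outfall 1: Q → 45.00 m³/s, C = (43.80·2.500 + 1.200·61.60)/45.00 = 4.076 mg/L.
Below outfall 2: Q → 49.23 m³/s, C = (45.00·4.076 + 4.230·180.0)/49.23 = 19.19 mg/L.
Below outfall 3: Q → 53.82 m³/s, C = (49.23·19.19 + 4.590·85.00)/53.82 = 24.80 mg/L.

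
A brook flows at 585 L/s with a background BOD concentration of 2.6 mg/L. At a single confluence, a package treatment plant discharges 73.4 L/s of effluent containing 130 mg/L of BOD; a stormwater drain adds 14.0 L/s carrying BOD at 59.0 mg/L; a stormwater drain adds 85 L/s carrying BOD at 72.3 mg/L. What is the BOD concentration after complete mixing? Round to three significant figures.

23.8 mg/L

Mass balance: C = (585.0·2.600 + 73.40·130.0 + 14.00·59.00 + 85.00·72.30) / 757.4 = 18030/757.4 = 23.81 mg/L.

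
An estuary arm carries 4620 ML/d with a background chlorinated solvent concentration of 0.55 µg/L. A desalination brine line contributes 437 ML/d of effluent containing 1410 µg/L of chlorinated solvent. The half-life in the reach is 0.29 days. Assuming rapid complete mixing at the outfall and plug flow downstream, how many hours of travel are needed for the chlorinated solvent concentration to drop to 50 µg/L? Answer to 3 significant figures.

8.99 h

Flow-weighted average: C = (4620·0.5500 + 437.0·1410) / 5057 = 618700/5057 = 122.3 µg/L.
Half-life 0.29 d → k = ln 2 / 0.29 = 2.390 d⁻¹.
122.3·exp(−k·t) = 50 → t = ln(122.3/50)/k = 32350 s = 8.985 h.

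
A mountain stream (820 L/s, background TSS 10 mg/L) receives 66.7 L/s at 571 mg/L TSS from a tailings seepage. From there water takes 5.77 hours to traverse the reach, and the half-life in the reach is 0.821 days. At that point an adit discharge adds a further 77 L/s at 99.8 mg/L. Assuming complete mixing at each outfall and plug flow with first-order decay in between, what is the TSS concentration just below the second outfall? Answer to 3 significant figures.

Flow-weighted average: C = (820.0·10.00 + 66.70·571.0) / 886.7 = 46290/886.7 = 52.20 mg/L; combined flow 886.7 L/s.
Half-life 0.821 d → k = ln 2 / 0.821 = 0.8443 d⁻¹.
After decay, C = 52.20 × e^(−kt) = 52.20 × 0.8163 = 42.61 mg/L.
Second outfall: C = (886.7·42.61 + 77.00·99.80)/963.7 = 47.18 mg/L.

47.2 mg/L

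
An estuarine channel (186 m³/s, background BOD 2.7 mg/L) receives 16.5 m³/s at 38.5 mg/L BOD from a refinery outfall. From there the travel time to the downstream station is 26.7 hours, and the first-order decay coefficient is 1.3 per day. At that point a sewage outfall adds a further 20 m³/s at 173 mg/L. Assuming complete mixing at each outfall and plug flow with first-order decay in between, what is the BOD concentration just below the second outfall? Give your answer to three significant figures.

16.8 mg/L

Mixed concentration C = ΣQC/ΣQ = (186.0·2.700 + 16.50·38.50) / 202.5 = 1137/202.5 = 5.617 mg/L; combined flow 202.5 m³/s.
First-order decay: C = 5.617·exp(−k·t) = 5.617·0.2355 = 1.323 mg/L.
At the second outfall, C = (202.5·1.323 + 20.00·173.0) / (202.5 + 20.00) = 16.75 mg/L.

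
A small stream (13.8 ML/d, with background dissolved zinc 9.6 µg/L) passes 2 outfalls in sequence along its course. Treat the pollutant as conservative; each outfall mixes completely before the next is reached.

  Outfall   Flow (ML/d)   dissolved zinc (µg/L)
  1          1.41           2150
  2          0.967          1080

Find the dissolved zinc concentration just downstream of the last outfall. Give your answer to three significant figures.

After outfall 1: Q = 13.80 + 1.410 = 15.21 ML/d; C = (13.80·9.600 + 1.410·2150)/15.21 = 208.0 µg/L.
After outfall 2: Q = 15.21 + 0.9670 = 16.18 ML/d; C = (15.21·208.0 + 0.9670·1080)/16.18 = 260.1 µg/L.

260 µg/L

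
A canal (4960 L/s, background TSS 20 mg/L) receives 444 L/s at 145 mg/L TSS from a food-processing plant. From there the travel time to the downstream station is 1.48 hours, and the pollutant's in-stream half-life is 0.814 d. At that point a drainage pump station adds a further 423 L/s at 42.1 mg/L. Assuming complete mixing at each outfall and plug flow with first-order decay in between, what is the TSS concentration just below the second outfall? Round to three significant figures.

After mixing, C = (4960·20.00 + 444.0·145.0) / 5404 = 163600/5404 = 30.27 mg/L; combined flow 5404 L/s.
Half-life 0.814 d → k = ln 2 / 0.814 = 0.8515 d⁻¹.
Decay over the reach: 30.27·exp(−kt) = 30.27·0.9488 = 28.72 mg/L.
At the second outfall, C = (5404·28.72 + 423.0·42.10) / (5404 + 423.0) = 29.69 mg/L.

29.7 mg/L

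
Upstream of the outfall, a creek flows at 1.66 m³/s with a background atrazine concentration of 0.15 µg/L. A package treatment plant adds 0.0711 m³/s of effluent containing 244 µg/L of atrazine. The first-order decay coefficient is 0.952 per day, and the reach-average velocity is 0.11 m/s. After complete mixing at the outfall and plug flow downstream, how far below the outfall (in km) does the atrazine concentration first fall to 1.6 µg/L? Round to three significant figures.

Mass balance: C = (1.660·0.1500 + 0.07110·244.0) / 1.731 = 17.60/1.731 = 10.17 µg/L.
Set 10.17·exp(−k·t) = 1.6 → t = ln(10.17/1.6)/k = 167800 s = 46.61 h.
Distance = v·t = 0.11·167800 = 18460 m = 18.46 km.

18.5 km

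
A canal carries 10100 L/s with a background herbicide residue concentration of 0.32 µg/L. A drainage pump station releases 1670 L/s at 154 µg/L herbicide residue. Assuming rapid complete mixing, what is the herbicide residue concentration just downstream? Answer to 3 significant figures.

22.1 µg/L

Mass balance: C = (10100·0.3200 + 1670·154.0) / 11770 = 260400/11770 = 22.13 µg/L.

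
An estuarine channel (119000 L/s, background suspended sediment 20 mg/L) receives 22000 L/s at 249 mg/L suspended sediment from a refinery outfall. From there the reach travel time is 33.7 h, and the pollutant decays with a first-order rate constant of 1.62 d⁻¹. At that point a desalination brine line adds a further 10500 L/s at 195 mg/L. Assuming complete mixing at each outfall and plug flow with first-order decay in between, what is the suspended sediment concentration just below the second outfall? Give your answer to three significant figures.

18.8 mg/L

Conservation of mass: C = (119000·20.00 + 22000·249.0) / 141000 = 7858000/141000 = 55.73 mg/L; combined flow 141000 L/s.
First-order decay: C = 55.73·exp(−k·t) = 55.73·0.1028 = 5.730 mg/L.
At the second outfall, C = (141000·5.730 + 10500·195.0) / (141000 + 10500) = 18.85 mg/L.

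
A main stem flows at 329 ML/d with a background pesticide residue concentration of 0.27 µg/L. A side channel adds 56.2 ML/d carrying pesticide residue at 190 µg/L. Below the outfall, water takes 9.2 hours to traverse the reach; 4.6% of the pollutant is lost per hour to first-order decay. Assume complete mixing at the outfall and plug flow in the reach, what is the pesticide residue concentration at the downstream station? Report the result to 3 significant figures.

18.1 µg/L

Flow-weighted average: C = (329.0·0.2700 + 56.20·190.0) / 385.2 = 10770/385.2 = 27.95 µg/L.
4.6%/h lost → k = −ln(1 − 0.046) = 0.04709 h⁻¹.
First-order decay: C = 27.95·exp(−k·t) = 27.95·0.6484 = 18.12 µg/L.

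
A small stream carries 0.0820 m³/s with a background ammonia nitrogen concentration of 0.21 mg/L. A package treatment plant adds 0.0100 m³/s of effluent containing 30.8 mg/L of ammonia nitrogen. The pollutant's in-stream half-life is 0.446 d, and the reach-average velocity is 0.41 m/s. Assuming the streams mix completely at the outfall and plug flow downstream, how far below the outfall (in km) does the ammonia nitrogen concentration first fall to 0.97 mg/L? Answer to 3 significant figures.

Conservation of mass: C = (0.08200·0.2100 + 0.01000·30.80) / 0.09200 = 0.3252/0.09200 = 3.535 mg/L.
Half-life 0.446 d → k = ln 2 / 0.446 = 1.554 d⁻¹.
Set 3.535·exp(−k·t) = 0.97 → t = ln(3.535/0.97)/k = 71890 s = 19.97 h.
Distance = v·t = 0.41·71890 = 29480 m = 29.48 km.

29.5 km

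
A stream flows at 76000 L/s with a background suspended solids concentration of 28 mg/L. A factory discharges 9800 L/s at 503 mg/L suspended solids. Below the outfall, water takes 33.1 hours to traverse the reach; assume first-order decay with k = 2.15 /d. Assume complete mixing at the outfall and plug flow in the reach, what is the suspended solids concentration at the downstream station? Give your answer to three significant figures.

4.24 mg/L

Flow-weighted average: C = (76000·28.00 + 9800·503.0) / 85800 = 7057000/85800 = 82.25 mg/L.
Decay over the reach: 82.25·exp(−kt) = 82.25·0.05155 = 4.240 mg/L.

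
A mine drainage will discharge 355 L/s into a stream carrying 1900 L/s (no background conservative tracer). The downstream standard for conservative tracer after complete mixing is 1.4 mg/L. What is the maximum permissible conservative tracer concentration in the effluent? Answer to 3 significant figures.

At the limit, (Qr·Cr + Qe·Cₑ)/(Qr + Qe) = 1.4:
Cₑ = (2255·1.4 − 1900·0) / 355.0 = 8.893 mg/L.

8.89 mg/L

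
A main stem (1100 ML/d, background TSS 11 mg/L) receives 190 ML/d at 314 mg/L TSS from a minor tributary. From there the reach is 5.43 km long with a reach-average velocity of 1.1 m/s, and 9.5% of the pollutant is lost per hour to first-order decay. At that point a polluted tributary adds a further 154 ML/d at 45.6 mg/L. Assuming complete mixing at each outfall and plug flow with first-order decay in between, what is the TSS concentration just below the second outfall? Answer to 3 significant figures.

Mixed concentration C = ΣQC/ΣQ = (1100·11.00 + 190.0·314.0) / 1290 = 71760/1290 = 55.63 mg/L; combined flow 1290 ML/d.
Travel time t = 5.43·1000 / 1.1 = 4936 s = 1.371 h.
9.5%/h lost → k = −ln(1 − 0.095) = 0.09982 h⁻¹.
Decay over the reach: 55.63·exp(−kt) = 55.63·0.8721 = 48.51 mg/L.
At the second outfall, C = (1290·48.51 + 154.0·45.60) / (1290 + 154.0) = 48.20 mg/L.

48.2 mg/L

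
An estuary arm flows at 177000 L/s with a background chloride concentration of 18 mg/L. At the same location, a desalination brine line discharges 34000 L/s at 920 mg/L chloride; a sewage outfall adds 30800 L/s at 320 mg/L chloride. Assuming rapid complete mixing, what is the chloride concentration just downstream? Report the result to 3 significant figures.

After mixing, C = (177000·18.00 + 34000·920.0 + 30800·320.0) / 241800 = 44320000/241800 = 183.3 mg/L.

183 mg/L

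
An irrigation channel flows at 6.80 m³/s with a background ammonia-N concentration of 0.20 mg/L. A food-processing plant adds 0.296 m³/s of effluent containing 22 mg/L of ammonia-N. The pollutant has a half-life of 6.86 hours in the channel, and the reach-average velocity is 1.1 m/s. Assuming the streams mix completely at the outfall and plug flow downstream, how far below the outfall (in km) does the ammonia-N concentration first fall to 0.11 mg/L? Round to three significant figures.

90.6 km

Mixed concentration C = ΣQC/ΣQ = (6.800·0.2000 + 0.2960·22.00) / 7.096 = 7.872/7.096 = 1.109 mg/L.
Half-life 6.86 h → k = ln 2 / 6.86 = 0.1010 h⁻¹ = 2.425 d⁻¹.
Set 1.109·exp(−k·t) = 0.11 → t = ln(1.109/0.11)/k = 82340 s = 22.87 h.
Distance = v·t = 1.1·82340 = 90570 m = 90.57 km.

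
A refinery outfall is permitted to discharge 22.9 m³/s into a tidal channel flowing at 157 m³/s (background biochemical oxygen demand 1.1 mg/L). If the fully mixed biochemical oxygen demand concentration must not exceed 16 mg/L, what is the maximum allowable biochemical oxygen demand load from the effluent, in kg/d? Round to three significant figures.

Mass balance at the limit: 157.0·1.100 + 22.90·Cₑ = 179.9·16 → Cₑ = 118.2 mg/L.
Load = 22.90 m³/s × 118.2 g/m³ × 86 400 s/d = 233800 kg/d.

234000 kg/d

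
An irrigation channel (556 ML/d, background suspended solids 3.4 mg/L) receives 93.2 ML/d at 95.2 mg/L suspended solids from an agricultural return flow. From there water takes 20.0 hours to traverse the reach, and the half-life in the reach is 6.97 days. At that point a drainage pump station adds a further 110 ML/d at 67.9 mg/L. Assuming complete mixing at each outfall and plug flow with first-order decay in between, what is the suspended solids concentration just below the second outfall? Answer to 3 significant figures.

After mixing, C = (556.0·3.400 + 93.20·95.20) / 649.2 = 10760/649.2 = 16.58 mg/L; combined flow 649.2 ML/d.
Half-life 6.97 d → k = ln 2 / 6.97 = 0.09945 d⁻¹.
First-order decay: C = 16.58·exp(−k·t) = 16.58·0.9205 = 15.26 mg/L.
At the second outfall, C = (649.2·15.26 + 110.0·67.90) / (649.2 + 110.0) = 22.89 mg/L.

22.9 mg/L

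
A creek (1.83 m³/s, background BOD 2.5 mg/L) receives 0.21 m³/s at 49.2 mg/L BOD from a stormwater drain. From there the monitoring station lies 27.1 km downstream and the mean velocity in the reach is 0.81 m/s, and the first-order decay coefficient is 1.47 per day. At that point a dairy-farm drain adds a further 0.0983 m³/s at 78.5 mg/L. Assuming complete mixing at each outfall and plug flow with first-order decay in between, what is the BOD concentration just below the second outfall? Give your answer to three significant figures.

7.55 mg/L

After mixing, C = (1.830·2.500 + 0.2100·49.20) / 2.040 = 14.91/2.040 = 7.307 mg/L; combined flow 2.040 m³/s.
Travel time t = 27.1·1000 / 0.81 = 33460 s = 9.294 h.
After decay, C = 7.307 × e^(−kt) = 7.307 × 0.5660 = 4.136 mg/L.
At the second outfall, C = (2.040·4.136 + 0.09830·78.50) / (2.040 + 0.09830) = 7.554 mg/L.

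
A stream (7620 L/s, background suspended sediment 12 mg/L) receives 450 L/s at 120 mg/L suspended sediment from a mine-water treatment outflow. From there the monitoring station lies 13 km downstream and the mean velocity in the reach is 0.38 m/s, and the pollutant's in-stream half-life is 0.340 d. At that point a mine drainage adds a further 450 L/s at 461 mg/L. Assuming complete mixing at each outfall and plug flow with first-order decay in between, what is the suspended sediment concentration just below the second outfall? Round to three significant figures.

Mixed concentration C = ΣQC/ΣQ = (7620·12.00 + 450.0·120.0) / 8070 = 145400/8070 = 18.02 mg/L; combined flow 8070 L/s.
Travel time t = 13·1000 / 0.38 = 34210 s = 9.503 h.
Half-life 0.340 d → k = ln 2 / 0.340 = 2.039 d⁻¹.
First-order decay: C = 18.02·exp(−k·t) = 18.02·0.4461 = 8.040 mg/L.
Second outfall: C = (8070·8.040 + 450.0·461.0)/8520 = 31.96 mg/L.

32.0 mg/L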